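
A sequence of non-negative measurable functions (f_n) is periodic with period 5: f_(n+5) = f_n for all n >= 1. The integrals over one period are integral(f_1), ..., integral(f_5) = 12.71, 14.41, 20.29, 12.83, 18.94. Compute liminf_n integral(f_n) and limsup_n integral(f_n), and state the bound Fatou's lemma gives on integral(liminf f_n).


The sequence (integral(f_n)) is periodic with period 5, repeating the values 12.71, 14.41, 20.29, 12.83, 18.94 indefinitely.
Step 1: For a periodic sequence, every tail (a_m, a_(m+1), ...) contains all 5 period values infinitely often.
Step 2: Hence inf of every tail = min of the period values = min(12.71, 14.41, 20.29, 12.83, 18.94) = 12.71.
        liminf_n integral(f_n) = sup over m of (inf of tail from m) = 12.71.
Step 3: Similarly sup of every tail = max of the period values = 20.29.
        limsup_n integral(f_n) = 20.29.
Step 4: Fatou's lemma: integral(liminf_n f_n) <= liminf_n integral(f_n) = 12.71.
        So the integral of the pointwise liminf is at most 12.71.


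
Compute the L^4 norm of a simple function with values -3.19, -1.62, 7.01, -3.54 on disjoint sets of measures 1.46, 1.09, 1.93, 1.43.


Step 1: Compute |f_i|^4 for each value:
  |-3.19|^4 = 103.553011
  |-1.62|^4 = 6.887475
  |7.01|^4 = 2414.749428
  |-3.54|^4 = 157.040999
Step 2: Multiply by measures and sum:
  103.553011 * 1.46 = 151.187396
  6.887475 * 1.09 = 7.507348
  2414.749428 * 1.93 = 4660.466396
  157.040999 * 1.43 = 224.568628
Sum = 151.187396 + 7.507348 + 4660.466396 + 224.568628 = 5043.729769
Step 3: Take the p-th root:
||f||_4 = (5043.729769)^(1/4) = 8.42729


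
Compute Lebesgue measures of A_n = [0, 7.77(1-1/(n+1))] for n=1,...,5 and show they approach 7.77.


By continuity of measure from below: if A_n increases to A, then m(A_n) -> m(A).
Here A = [0, 7.77], so m(A) = 7.77
Step 1: a_1 = 7.77*(1 - 1/2) = 3.885, m(A_1) = 3.885
Step 2: a_2 = 7.77*(1 - 1/3) = 5.18, m(A_2) = 5.18
Step 3: a_3 = 7.77*(1 - 1/4) = 5.8275, m(A_3) = 5.8275
Step 4: a_4 = 7.77*(1 - 1/5) = 6.216, m(A_4) = 6.216
Step 5: a_5 = 7.77*(1 - 1/6) = 6.475, m(A_5) = 6.475
Limit: m(A_n) -> m([0,7.77]) = 7.77


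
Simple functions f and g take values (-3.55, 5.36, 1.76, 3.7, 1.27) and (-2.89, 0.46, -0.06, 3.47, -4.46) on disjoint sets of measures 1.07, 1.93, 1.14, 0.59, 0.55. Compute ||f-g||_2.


Step 1: Compute differences f_i - g_i:
  -3.55 - -2.89 = -0.66
  5.36 - 0.46 = 4.9
  1.76 - -0.06 = 1.82
  3.7 - 3.47 = 0.23
  1.27 - -4.46 = 5.73
Step 2: Compute |diff|^2 * measure for each set:
  |-0.66|^2 * 1.07 = 0.4356 * 1.07 = 0.466092
  |4.9|^2 * 1.93 = 24.01 * 1.93 = 46.3393
  |1.82|^2 * 1.14 = 3.3124 * 1.14 = 3.776136
  |0.23|^2 * 0.59 = 0.0529 * 0.59 = 0.031211
  |5.73|^2 * 0.55 = 32.8329 * 0.55 = 18.058095
Step 3: Sum = 68.670834
Step 4: ||f-g||_2 = (68.670834)^(1/2) = 8.286787


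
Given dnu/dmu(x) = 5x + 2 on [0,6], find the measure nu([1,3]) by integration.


nu(A) = integral_A (dnu/dmu) dmu = integral_1^3 (5x + 2) dx
Step 1: Antiderivative F(x) = (5/2)x^2 + 2x
Step 2: F(3) = (5/2)*3^2 + 2*3 = 22.5 + 6 = 28.5
Step 3: F(1) = (5/2)*1^2 + 2*1 = 2.5 + 2 = 4.5
Step 4: nu([1,3]) = F(3) - F(1) = 28.5 - 4.5 = 24


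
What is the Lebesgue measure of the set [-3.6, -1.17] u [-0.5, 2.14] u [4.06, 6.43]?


For pairwise disjoint intervals, m(union) = sum of lengths.
= (-1.17 - -3.6) + (2.14 - -0.5) + (6.43 - 4.06)
= 2.43 + 2.64 + 2.37
= 7.44


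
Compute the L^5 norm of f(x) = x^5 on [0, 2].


Step 1: ||f||_5 = (integral_0^2 |x^5|^5 dx)^(1/5)
     = (integral_0^2 x^25 dx)^(1/5)
Step 2: integral_0^2 x^25 dx = [x^26/(26)] from 0 to 2 = 2^26/26
     = 67108864/26 = 2.581110e+06
Step 3: ||f||_5 = (2.581110e+06)^(1/5) = 19.158491


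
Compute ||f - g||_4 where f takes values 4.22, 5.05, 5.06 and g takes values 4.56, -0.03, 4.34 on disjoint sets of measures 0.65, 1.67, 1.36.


Step 1: Compute differences f_i - g_i:
  4.22 - 4.56 = -0.34
  5.05 - -0.03 = 5.08
  5.06 - 4.34 = 0.72
Step 2: Compute |diff|^4 * measure for each set:
  |-0.34|^4 * 0.65 = 0.013363 * 0.65 = 0.008686
  |5.08|^4 * 1.67 = 665.970281 * 1.67 = 1112.170369
  |0.72|^4 * 1.36 = 0.268739 * 1.36 = 0.365484
Step 3: Sum = 1112.54454
Step 4: ||f-g||_4 = (1112.54454)^(1/4) = 5.775364


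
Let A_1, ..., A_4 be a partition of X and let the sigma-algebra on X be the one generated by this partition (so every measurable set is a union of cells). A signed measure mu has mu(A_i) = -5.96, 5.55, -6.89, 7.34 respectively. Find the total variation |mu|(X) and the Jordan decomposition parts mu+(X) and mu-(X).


Step 1: Every measurable set is a union of atoms (the cells / points), so a Hahn decomposition is
  obtained by grouping atoms by sign: P = union of atoms with mu > 0, N = union of the remaining atoms.
  Atoms in P (indices): 2, 4;  atoms in N (indices): 1, 3
  Positive values: 5.55, 7.34
  Negative values: -5.96, -6.89
Step 2: mu+(X) = mu(P) = sum of positive atom values = 12.89
Step 3: mu-(X) = -mu(N) = sum of |negative atom values| = 12.85
Step 4: |mu|(X) = mu+(X) + mu-(X) = 12.89 + 12.85 = 25.74


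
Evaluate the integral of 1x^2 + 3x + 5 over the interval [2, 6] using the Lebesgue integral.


The Lebesgue integral of a Riemann-integrable function agrees with the Riemann integral.
Antiderivative F(x) = (1/3)x^3 + (3/2)x^2 + 5x
F(6) = (1/3)*6^3 + (3/2)*6^2 + 5*6
     = (1/3)*216 + (3/2)*36 + 5*6
     = 72 + 54 + 30
     = 156
F(2) = 18.666667
Integral = F(6) - F(2) = 156 - 18.666667 = 137.333333


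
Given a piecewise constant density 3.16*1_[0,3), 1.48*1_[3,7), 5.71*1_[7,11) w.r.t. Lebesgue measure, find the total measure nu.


Integrate each piece of the Radon-Nikodym derivative:
Step 1: integral_0^3 3.16 dx = 3.16*(3-0) = 3.16*3 = 9.48
Step 2: integral_3^7 1.48 dx = 1.48*(7-3) = 1.48*4 = 5.92
Step 3: integral_7^11 5.71 dx = 5.71*(11-7) = 5.71*4 = 22.84
Total: 9.48 + 5.92 + 22.84 = 38.24


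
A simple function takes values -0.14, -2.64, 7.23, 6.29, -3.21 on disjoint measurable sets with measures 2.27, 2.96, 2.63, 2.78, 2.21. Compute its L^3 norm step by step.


Step 1: Compute |f_i|^3 for each value:
  |-0.14|^3 = 0.002744
  |-2.64|^3 = 18.399744
  |7.23|^3 = 377.933067
  |6.29|^3 = 248.858189
  |-3.21|^3 = 33.076161
Step 2: Multiply by measures and sum:
  0.002744 * 2.27 = 0.006229
  18.399744 * 2.96 = 54.463242
  377.933067 * 2.63 = 993.963966
  248.858189 * 2.78 = 691.825765
  33.076161 * 2.21 = 73.098316
Sum = 0.006229 + 54.463242 + 993.963966 + 691.825765 + 73.098316 = 1813.357519
Step 3: Take the p-th root:
||f||_3 = (1813.357519)^(1/3) = 12.19442


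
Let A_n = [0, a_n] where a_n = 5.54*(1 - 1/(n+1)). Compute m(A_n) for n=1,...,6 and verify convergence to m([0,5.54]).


By continuity of measure from below: if A_n increases to A, then m(A_n) -> m(A).
Here A = [0, 5.54], so m(A) = 5.54
Step 1: a_1 = 5.54*(1 - 1/2) = 2.77, m(A_1) = 2.77
Step 2: a_2 = 5.54*(1 - 1/3) = 3.6933, m(A_2) = 3.6933
Step 3: a_3 = 5.54*(1 - 1/4) = 4.155, m(A_3) = 4.155
Step 4: a_4 = 5.54*(1 - 1/5) = 4.432, m(A_4) = 4.432
Step 5: a_5 = 5.54*(1 - 1/6) = 4.6167, m(A_5) = 4.6167
Step 6: a_6 = 5.54*(1 - 1/7) = 4.7486, m(A_6) = 4.7486
Limit: m(A_n) -> m([0,5.54]) = 5.54


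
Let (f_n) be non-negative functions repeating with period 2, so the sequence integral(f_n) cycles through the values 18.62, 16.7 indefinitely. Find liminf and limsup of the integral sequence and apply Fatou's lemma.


The sequence (integral(f_n)) is periodic with period 2, repeating the values 18.62, 16.7 indefinitely.
Step 1: For a periodic sequence, every tail (a_m, a_(m+1), ...) contains all 2 period values infinitely often.
Step 2: Hence inf of every tail = min of the period values = min(18.62, 16.7) = 16.7.
        liminf_n integral(f_n) = sup over m of (inf of tail from m) = 16.7.
Step 3: Similarly sup of every tail = max of the period values = 18.62.
        limsup_n integral(f_n) = 18.62.
Step 4: Fatou's lemma: integral(liminf_n f_n) <= liminf_n integral(f_n) = 16.7.
        So the integral of the pointwise liminf is at most 16.7.


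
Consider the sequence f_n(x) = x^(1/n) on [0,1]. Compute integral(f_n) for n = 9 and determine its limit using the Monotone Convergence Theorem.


At n = 9: f_9(x) = x^(1/9).
Step 1: integral(x^(1/9), 0, 1) = [x^(1/9+1) / (1/9+1)] from 0 to 1
     = 1 / (1/9 + 1) = 1 / ((9+1)/9) = 9/(9+1)
     = 9/10 = 0.9
Step 2: As n -> infinity, f_n(x) = x^(1/n) -> 1 for x in (0,1], and f_n is increasing in n.
By MCT, lim_n integral(f_n) = integral(lim_n f_n) = integral(1, 0, 1) = 1.
Step 3: Verify convergence: 9/10 = 0.9 -> 1


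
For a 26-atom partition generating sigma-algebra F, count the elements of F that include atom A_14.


Each element of F is a union of some subset S of the 26 atoms.
The element contains A_14 iff A_14 is in S.
So we count subsets S of {A_1,...,A_26} with A_14 in S: choose freely among the other 25 atoms.
Count = 2^(26-1) = 2^25 = 33554432.


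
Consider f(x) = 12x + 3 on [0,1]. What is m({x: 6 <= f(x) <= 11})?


f^(-1)([6, 11]) = {x : 6 <= 12x + 3 <= 11}
Solving: (6 - 3)/12 <= x <= (11 - 3)/12
= [0.25, 0.666667]
Intersecting with [0,1]: [0.25, 0.666667]
Measure = 0.666667 - 0.25 = 0.416667


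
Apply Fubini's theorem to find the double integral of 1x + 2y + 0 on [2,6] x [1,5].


By Fubini, integrate in x first, then y.
Step 1: Fix y, integrate over x in [2,6]:
  integral(1x + 2y + 0, x=2..6)
  = 1*(6^2 - 2^2)/2 + (2y + 0)*(6 - 2)
  = 16 + (2y + 0)*4
  = 16 + 8y + 0
  = 16 + 8y
Step 2: Integrate over y in [1,5]:
  integral(16 + 8y, y=1..5)
  = 16*4 + 8*(5^2 - 1^2)/2
  = 64 + 96
  = 160


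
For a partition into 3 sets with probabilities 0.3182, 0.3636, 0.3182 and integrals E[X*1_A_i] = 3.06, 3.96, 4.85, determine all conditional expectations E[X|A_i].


For each cell A_i: E[X|A_i] = E[X*1_A_i] / P(A_i)
Step 1: E[X|A_1] = 3.06 / 0.3182 = 9.616593
Step 2: E[X|A_2] = 3.96 / 0.3636 = 10.891089
Step 3: E[X|A_3] = 4.85 / 0.3182 = 15.241986
Verification: E[X] = sum E[X*1_A_i] = 3.06 + 3.96 + 4.85 = 11.87


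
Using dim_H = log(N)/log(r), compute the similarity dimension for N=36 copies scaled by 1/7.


For a self-similar set with N copies scaled by 1/r:
dim_H = log(N)/log(r) = log(36)/log(7)
= 3.583519/1.94591
= 1.841564


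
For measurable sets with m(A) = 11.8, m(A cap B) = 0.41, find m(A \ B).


m(A \ B) = m(A) - m(A n B)
= 11.8 - 0.41
= 11.39


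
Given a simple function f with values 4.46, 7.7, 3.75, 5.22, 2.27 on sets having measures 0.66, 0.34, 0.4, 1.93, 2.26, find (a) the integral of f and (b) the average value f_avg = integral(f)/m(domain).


Step 1: Integral = sum(value_i * measure_i)
= 4.46*0.66 + 7.7*0.34 + 3.75*0.4 + 5.22*1.93 + 2.27*2.26
= 2.9436 + 2.618 + 1.5 + 10.0746 + 5.1302
= 22.2664
Step 2: Total measure of domain = 0.66 + 0.34 + 0.4 + 1.93 + 2.26 = 5.59
Step 3: Average value = 22.2664 / 5.59 = 3.983256


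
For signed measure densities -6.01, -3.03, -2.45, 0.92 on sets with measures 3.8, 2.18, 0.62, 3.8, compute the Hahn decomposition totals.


Step 1: Compute signed measure on each set:
  Set 1: -6.01 * 3.8 = -22.838
  Set 2: -3.03 * 2.18 = -6.6054
  Set 3: -2.45 * 0.62 = -1.519
  Set 4: 0.92 * 3.8 = 3.496
Step 2: Total signed measure = (-22.838) + (-6.6054) + (-1.519) + (3.496)
     = -27.4664
Step 3: Positive part mu+(X) = sum of positive contributions = 3.496
Step 4: Negative part mu-(X) = |sum of negative contributions| = 30.9624


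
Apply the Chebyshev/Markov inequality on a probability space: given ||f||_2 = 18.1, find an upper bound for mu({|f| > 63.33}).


Chebyshev/Markov inequality: mu(|f| > eps) <= (||f||_p / eps)^p
Step 1: ||f||_2 / eps = 18.1 / 63.33 = 0.285805
Step 2: Raise to power p = 2:
  (0.285805)^2 = 0.081684
Step 3: Therefore mu(|f| > 63.33) <= 0.081684


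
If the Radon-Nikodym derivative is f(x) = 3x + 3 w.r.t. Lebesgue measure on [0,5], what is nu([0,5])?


nu(A) = integral_A (dnu/dmu) dmu = integral_0^5 (3x + 3) dx
Step 1: Antiderivative F(x) = (3/2)x^2 + 3x
Step 2: F(5) = (3/2)*5^2 + 3*5 = 37.5 + 15 = 52.5
Step 3: F(0) = (3/2)*0^2 + 3*0 = 0.0 + 0 = 0.0
Step 4: nu([0,5]) = F(5) - F(0) = 52.5 - 0.0 = 52.5


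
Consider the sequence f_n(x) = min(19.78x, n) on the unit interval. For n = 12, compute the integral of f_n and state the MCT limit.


f(x) = 19.78x on [0,1]; f_n(x) = min(19.78x, n). At n = 12:
Step 1: f(x) reaches 12 at x = 12/19.78 = 0.606673
Step 2: integral(f_12) = integral(19.78x, 0, 0.606673) + integral(12, 0.606673, 1)
       = 19.78*0.606673^2/2 + 12*(1 - 0.606673)
       = 3.64004 + 4.719919
       = 8.35996
Step 3: As n -> infinity, f_n increases to f, so by MCT integral(f_n) -> integral(f) = 19.78/2 = 9.89.
Convergence: integral(f_12) = 8.35996 -> 9.89 as n -> infinity


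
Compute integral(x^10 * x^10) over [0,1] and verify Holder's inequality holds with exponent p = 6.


Step 1: Exact integral of f*g = integral(x^20, 0, 1) = 1/21
     = 0.047619
Step 2: Holder bound with p=6, q=1.2:
  ||f||_p = (integral x^60 dx)^(1/6) = (1/61)^(1/6) = 0.504017
  ||g||_q = (integral x^12 dx)^(1/1.2) = (1/13)^(1/1.2) = 0.117954
Step 3: Holder bound = ||f||_p * ||g||_q = 0.504017 * 0.117954 = 0.059451
Verification: 0.047619 <= 0.059451 (Holder holds)


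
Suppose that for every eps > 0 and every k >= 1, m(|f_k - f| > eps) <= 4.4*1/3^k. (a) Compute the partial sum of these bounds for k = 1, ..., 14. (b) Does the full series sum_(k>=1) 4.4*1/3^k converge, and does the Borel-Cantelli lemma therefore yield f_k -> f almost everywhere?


Step 1: List the terms 4.4*1/3^k for k = 1 to 14:
  k=1: 1.466667
  k=2: 0.488889
  k=3: 0.162963
  k=4: 0.054321
  k=5: 0.018107
  k=6: 0.006036
  k=7: 0.002012
  k=8: 6.706295e-04
  k=9: 2.235432e-04
  k=10: 7.451439e-05
  k=11: 2.483813e-05
  k=12: 8.279376e-06
  k=13: 2.759792e-06
  k=14: 9.199307e-07
Step 2: Partial sum = 1.466667 + 0.488889 + 0.162963 + 0.054321 + 0.018107 + 0.006036 + 0.002012 + 6.706295e-04 + 2.235432e-04 + 7.451439e-05 + 2.483813e-05 + 8.279376e-06 + 2.759792e-06 + 9.199307e-07
     = 2.2
Step 3: The full series sum_(k>=1) 4.4*1/3^k converges (geometric series with ratio 1/3 < 1; a constant multiple of a convergent series converges).
Step 4: Fix eps > 0. Since sum_k m(|f_k - f| > eps) < infinity, the Borel-Cantelli lemma gives
        m(limsup_k {|f_k - f| > eps}) = 0, i.e. for a.e. x, |f_k(x) - f(x)| <= eps for all large k.
        Applying this with eps = 1/j for j = 1, 2, ... and intersecting the countably many full-measure sets,
        for a.e. x we get limsup_k |f_k(x) - f(x)| <= 1/j for every j, hence f_k -> f almost everywhere.
Conclusion: series converges; Borel-Cantelli yields f_k -> f a.e.


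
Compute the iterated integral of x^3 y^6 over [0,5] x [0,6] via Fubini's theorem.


By Fubini's theorem, the double integral factors as a product of single integrals:
Step 1: integral_0^5 x^3 dx = [x^4/4] from 0 to 5
     = 5^4/4 = 156.25
Step 2: integral_0^6 y^6 dy = [y^7/7] from 0 to 6
     = 6^7/7 = 39990.857143
Step 3: Double integral = 156.25 * 39990.857143 = 6.248571e+06


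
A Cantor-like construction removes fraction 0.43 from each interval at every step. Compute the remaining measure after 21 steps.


Step 1: At each step, fraction remaining = 1 - 0.43 = 0.57
Step 2: After 21 steps, measure = (0.57)^21
Result = 7.470884e-06


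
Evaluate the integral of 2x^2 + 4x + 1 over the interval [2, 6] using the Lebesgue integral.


The Lebesgue integral of a Riemann-integrable function agrees with the Riemann integral.
Antiderivative F(x) = (2/3)x^3 + (4/2)x^2 + 1x
F(6) = (2/3)*6^3 + (4/2)*6^2 + 1*6
     = (2/3)*216 + (4/2)*36 + 1*6
     = 144 + 72 + 6
     = 222
F(2) = 15.333333
Integral = F(6) - F(2) = 222 - 15.333333 = 206.666667


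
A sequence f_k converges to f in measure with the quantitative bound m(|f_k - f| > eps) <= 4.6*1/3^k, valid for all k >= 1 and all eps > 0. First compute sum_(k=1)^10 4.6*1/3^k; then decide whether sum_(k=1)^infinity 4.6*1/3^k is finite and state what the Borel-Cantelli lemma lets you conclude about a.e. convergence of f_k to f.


Step 1: List the terms 4.6*1/3^k for k = 1 to 10:
  k=1: 1.533333
  k=2: 0.511111
  k=3: 0.17037
  k=4: 0.05679
  k=5: 0.01893
  k=6: 0.00631
  k=7: 0.002103
  k=8: 7.011126e-04
  k=9: 2.337042e-04
  k=10: 7.790140e-05
Step 2: Partial sum = 1.533333 + 0.511111 + 0.17037 + 0.05679 + 0.01893 + 0.00631 + 0.002103 + 7.011126e-04 + 2.337042e-04 + 7.790140e-05
     = 2.299961
Step 3: The full series sum_(k>=1) 4.6*1/3^k converges (geometric series with ratio 1/3 < 1; a constant multiple of a convergent series converges).
Step 4: Fix eps > 0. Since sum_k m(|f_k - f| > eps) < infinity, the Borel-Cantelli lemma gives
        m(limsup_k {|f_k - f| > eps}) = 0, i.e. for a.e. x, |f_k(x) - f(x)| <= eps for all large k.
        Applying this with eps = 1/j for j = 1, 2, ... and intersecting the countably many full-measure sets,
        for a.e. x we get limsup_k |f_k(x) - f(x)| <= 1/j for every j, hence f_k -> f almost everywhere.
Conclusion: series converges; Borel-Cantelli yields f_k -> f a.e.


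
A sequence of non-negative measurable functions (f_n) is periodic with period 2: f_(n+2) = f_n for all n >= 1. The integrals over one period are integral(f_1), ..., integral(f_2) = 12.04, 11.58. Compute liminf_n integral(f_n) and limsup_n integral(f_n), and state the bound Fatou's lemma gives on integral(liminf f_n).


The sequence (integral(f_n)) is periodic with period 2, repeating the values 12.04, 11.58 indefinitely.
Step 1: For a periodic sequence, every tail (a_m, a_(m+1), ...) contains all 2 period values infinitely often.
Step 2: Hence inf of every tail = min of the period values = min(12.04, 11.58) = 11.58.
        liminf_n integral(f_n) = sup over m of (inf of tail from m) = 11.58.
Step 3: Similarly sup of every tail = max of the period values = 12.04.
        limsup_n integral(f_n) = 12.04.
Step 4: Fatou's lemma: integral(liminf_n f_n) <= liminf_n integral(f_n) = 11.58.
        So the integral of the pointwise liminf is at most 11.58.


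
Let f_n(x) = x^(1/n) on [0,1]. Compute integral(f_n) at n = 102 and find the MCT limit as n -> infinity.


At n = 102: f_102(x) = x^(1/102).
Step 1: integral(x^(1/102), 0, 1) = [x^(1/102+1) / (1/102+1)] from 0 to 1
     = 1 / (1/102 + 1) = 1 / ((102+1)/102) = 102/(102+1)
     = 102/103 = 0.990291
Step 2: As n -> infinity, f_n(x) = x^(1/n) -> 1 for x in (0,1], and f_n is increasing in n.
By MCT, lim_n integral(f_n) = integral(lim_n f_n) = integral(1, 0, 1) = 1.
Step 3: Verify convergence: 102/103 = 0.990291 -> 1


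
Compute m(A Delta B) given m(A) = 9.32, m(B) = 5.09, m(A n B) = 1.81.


m(A Delta B) = m(A) + m(B) - 2*m(A n B)
= 9.32 + 5.09 - 2*1.81
= 9.32 + 5.09 - 3.62
= 10.79


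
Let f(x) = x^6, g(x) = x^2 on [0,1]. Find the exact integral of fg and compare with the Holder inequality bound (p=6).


Step 1: Exact integral of f*g = integral(x^8, 0, 1) = 1/9
     = 0.111111
Step 2: Holder bound with p=6, q=1.2:
  ||f||_p = (integral x^36 dx)^(1/6) = (1/37)^(1/6) = 0.547814
  ||g||_q = (integral x^2.4 dx)^(1/1.2) = (1/3.4)^(1/1.2) = 0.360662
Step 3: Holder bound = ||f||_p * ||g||_q = 0.547814 * 0.360662 = 0.197576
Verification: 0.111111 <= 0.197576 (Holder holds)


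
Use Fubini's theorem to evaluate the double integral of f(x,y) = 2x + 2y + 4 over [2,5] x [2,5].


By Fubini, integrate in x first, then y.
Step 1: Fix y, integrate over x in [2,5]:
  integral(2x + 2y + 4, x=2..5)
  = 2*(5^2 - 2^2)/2 + (2y + 4)*(5 - 2)
  = 21 + (2y + 4)*3
  = 21 + 6y + 12
  = 33 + 6y
Step 2: Integrate over y in [2,5]:
  integral(33 + 6y, y=2..5)
  = 33*3 + 6*(5^2 - 2^2)/2
  = 99 + 63
  = 162


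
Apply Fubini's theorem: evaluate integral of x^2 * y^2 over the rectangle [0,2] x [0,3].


By Fubini's theorem, the double integral factors as a product of single integrals:
Step 1: integral_0^2 x^2 dx = [x^3/3] from 0 to 2
     = 2^3/3 = 2.666667
Step 2: integral_0^3 y^2 dy = [y^3/3] from 0 to 3
     = 3^3/3 = 9
Step 3: Double integral = 2.666667 * 9 = 24


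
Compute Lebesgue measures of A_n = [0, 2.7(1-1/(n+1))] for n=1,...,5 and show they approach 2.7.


By continuity of measure from below: if A_n increases to A, then m(A_n) -> m(A).
Here A = [0, 2.7], so m(A) = 2.7
Step 1: a_1 = 2.7*(1 - 1/2) = 1.35, m(A_1) = 1.35
Step 2: a_2 = 2.7*(1 - 1/3) = 1.8, m(A_2) = 1.8
Step 3: a_3 = 2.7*(1 - 1/4) = 2.025, m(A_3) = 2.025
Step 4: a_4 = 2.7*(1 - 1/5) = 2.16, m(A_4) = 2.16
Step 5: a_5 = 2.7*(1 - 1/6) = 2.25, m(A_5) = 2.25
Limit: m(A_n) -> m([0,2.7]) = 2.7


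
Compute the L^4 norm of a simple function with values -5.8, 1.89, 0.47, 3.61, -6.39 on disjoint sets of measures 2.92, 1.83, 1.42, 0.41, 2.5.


Step 1: Compute |f_i|^4 for each value:
  |-5.8|^4 = 1131.6496
  |1.89|^4 = 12.759898
  |0.47|^4 = 0.048797
  |3.61|^4 = 169.83563
  |-6.39|^4 = 1667.26039
Step 2: Multiply by measures and sum:
  1131.6496 * 2.92 = 3304.416832
  12.759898 * 1.83 = 23.350614
  0.048797 * 1.42 = 0.069291
  169.83563 * 0.41 = 69.632608
  1667.26039 * 2.5 = 4168.150976
Sum = 3304.416832 + 23.350614 + 0.069291 + 69.632608 + 4168.150976 = 7565.620322
Step 3: Take the p-th root:
||f||_4 = (7565.620322)^(1/4) = 9.326338


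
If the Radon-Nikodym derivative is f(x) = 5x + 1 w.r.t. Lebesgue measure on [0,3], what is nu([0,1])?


nu(A) = integral_A (dnu/dmu) dmu = integral_0^1 (5x + 1) dx
Step 1: Antiderivative F(x) = (5/2)x^2 + 1x
Step 2: F(1) = (5/2)*1^2 + 1*1 = 2.5 + 1 = 3.5
Step 3: F(0) = (5/2)*0^2 + 1*0 = 0.0 + 0 = 0.0
Step 4: nu([0,1]) = F(1) - F(0) = 3.5 - 0.0 = 3.5


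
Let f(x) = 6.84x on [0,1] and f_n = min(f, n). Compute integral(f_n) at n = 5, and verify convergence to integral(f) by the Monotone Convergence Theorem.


f(x) = 6.84x on [0,1]; f_n(x) = min(6.84x, n). At n = 5:
Step 1: f(x) reaches 5 at x = 5/6.84 = 0.730994
Step 2: integral(f_5) = integral(6.84x, 0, 0.730994) + integral(5, 0.730994, 1)
       = 6.84*0.730994^2/2 + 5*(1 - 0.730994)
       = 1.827485 + 1.345029
       = 3.172515
Step 3: As n -> infinity, f_n increases to f, so by MCT integral(f_n) -> integral(f) = 6.84/2 = 3.42.
Convergence: integral(f_5) = 3.172515 -> 3.42 as n -> infinity


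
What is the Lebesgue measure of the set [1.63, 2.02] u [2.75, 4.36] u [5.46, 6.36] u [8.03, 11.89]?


For pairwise disjoint intervals, m(union) = sum of lengths.
= (2.02 - 1.63) + (4.36 - 2.75) + (6.36 - 5.46) + (11.89 - 8.03)
= 0.39 + 1.61 + 0.9 + 3.86
= 6.76


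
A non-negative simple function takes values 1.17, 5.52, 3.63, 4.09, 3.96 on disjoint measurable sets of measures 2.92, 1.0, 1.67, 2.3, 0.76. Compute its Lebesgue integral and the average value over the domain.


Step 1: Integral = sum(value_i * measure_i)
= 1.17*2.92 + 5.52*1.0 + 3.63*1.67 + 4.09*2.3 + 3.96*0.76
= 3.4164 + 5.52 + 6.0621 + 9.407 + 3.0096
= 27.4151
Step 2: Total measure of domain = 2.92 + 1.0 + 1.67 + 2.3 + 0.76 = 8.65
Step 3: Average value = 27.4151 / 8.65 = 3.169376


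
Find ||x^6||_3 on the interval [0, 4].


Step 1: ||f||_3 = (integral_0^4 |x^6|^3 dx)^(1/3)
     = (integral_0^4 x^18 dx)^(1/3)
Step 2: integral_0^4 x^18 dx = [x^19/(19)] from 0 to 4 = 4^19/19
     = 274877906944/19 = 1.446726e+10
Step 3: ||f||_3 = (1.446726e+10)^(1/3) = 2436.662679


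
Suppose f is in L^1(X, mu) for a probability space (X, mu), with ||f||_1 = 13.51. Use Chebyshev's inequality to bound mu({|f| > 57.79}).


Chebyshev/Markov inequality: mu(|f| > eps) <= (||f||_p / eps)^p
Step 1: ||f||_1 / eps = 13.51 / 57.79 = 0.233777
Step 2: Raise to power p = 1:
  (0.233777)^1 = 0.233777
Step 3: Therefore mu(|f| > 57.79) <= 0.233777


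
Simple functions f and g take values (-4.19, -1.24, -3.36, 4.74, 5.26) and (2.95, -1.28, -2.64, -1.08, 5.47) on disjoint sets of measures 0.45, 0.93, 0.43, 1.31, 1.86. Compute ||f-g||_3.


Step 1: Compute differences f_i - g_i:
  -4.19 - 2.95 = -7.14
  -1.24 - -1.28 = 0.04
  -3.36 - -2.64 = -0.72
  4.74 - -1.08 = 5.82
  5.26 - 5.47 = -0.21
Step 2: Compute |diff|^3 * measure for each set:
  |-7.14|^3 * 0.45 = 363.994344 * 0.45 = 163.797455
  |0.04|^3 * 0.93 = 6.400000e-05 * 0.93 = 5.952000e-05
  |-0.72|^3 * 0.43 = 0.373248 * 0.43 = 0.160497
  |5.82|^3 * 1.31 = 197.137368 * 1.31 = 258.249952
  |-0.21|^3 * 1.86 = 0.009261 * 1.86 = 0.017225
Step 3: Sum = 422.225189
Step 4: ||f-g||_3 = (422.225189)^(1/3) = 7.502075


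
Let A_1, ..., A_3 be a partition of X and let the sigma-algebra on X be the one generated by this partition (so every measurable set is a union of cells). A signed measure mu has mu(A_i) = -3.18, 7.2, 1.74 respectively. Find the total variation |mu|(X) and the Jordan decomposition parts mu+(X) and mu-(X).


Step 1: Every measurable set is a union of atoms (the cells / points), so a Hahn decomposition is
  obtained by grouping atoms by sign: P = union of atoms with mu > 0, N = union of the remaining atoms.
  Atoms in P (indices): 2, 3;  atoms in N (indices): 1
  Positive values: 7.2, 1.74
  Negative values: -3.18
Step 2: mu+(X) = mu(P) = sum of positive atom values = 8.94
Step 3: mu-(X) = -mu(N) = sum of |negative atom values| = 3.18
Step 4: |mu|(X) = mu+(X) + mu-(X) = 8.94 + 3.18 = 12.12


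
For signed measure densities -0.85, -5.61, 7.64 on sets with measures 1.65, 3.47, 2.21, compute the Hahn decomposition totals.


Step 1: Compute signed measure on each set:
  Set 1: -0.85 * 1.65 = -1.4025
  Set 2: -5.61 * 3.47 = -19.4667
  Set 3: 7.64 * 2.21 = 16.8844
Step 2: Total signed measure = (-1.4025) + (-19.4667) + (16.8844)
     = -3.9848
Step 3: Positive part mu+(X) = sum of positive contributions = 16.8844
Step 4: Negative part mu-(X) = |sum of negative contributions| = 20.8692


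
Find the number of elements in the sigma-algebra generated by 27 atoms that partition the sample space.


Each element of the sigma-algebra is a union of some subset of the 27 atoms.
The number of such subsets is 2^27 = 134217728.


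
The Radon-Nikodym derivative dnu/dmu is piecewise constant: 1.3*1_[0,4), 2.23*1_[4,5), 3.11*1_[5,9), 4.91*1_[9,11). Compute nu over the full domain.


Integrate each piece of the Radon-Nikodym derivative:
Step 1: integral_0^4 1.3 dx = 1.3*(4-0) = 1.3*4 = 5.2
Step 2: integral_4^5 2.23 dx = 2.23*(5-4) = 2.23*1 = 2.23
Step 3: integral_5^9 3.11 dx = 3.11*(9-5) = 3.11*4 = 12.44
Step 4: integral_9^11 4.91 dx = 4.91*(11-9) = 4.91*2 = 9.82
Total: 5.2 + 2.23 + 12.44 + 9.82 = 29.69


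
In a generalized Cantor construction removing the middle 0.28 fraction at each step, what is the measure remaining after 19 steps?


Step 1: At each step, fraction remaining = 1 - 0.28 = 0.72
Step 2: After 19 steps, measure = (0.72)^19
Result = 0.001947


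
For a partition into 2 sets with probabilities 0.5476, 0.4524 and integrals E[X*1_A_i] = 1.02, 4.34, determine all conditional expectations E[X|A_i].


For each cell A_i: E[X|A_i] = E[X*1_A_i] / P(A_i)
Step 1: E[X|A_1] = 1.02 / 0.5476 = 1.862673
Step 2: E[X|A_2] = 4.34 / 0.4524 = 9.59328
Verification: E[X] = sum E[X*1_A_i] = 1.02 + 4.34 = 5.36


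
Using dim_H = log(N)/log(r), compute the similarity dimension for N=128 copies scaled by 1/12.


For a self-similar set with N copies scaled by 1/r:
dim_H = log(N)/log(r) = log(128)/log(12)
= 4.85203/2.484907
= 1.952601


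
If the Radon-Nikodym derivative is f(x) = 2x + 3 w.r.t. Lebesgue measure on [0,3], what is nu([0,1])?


nu(A) = integral_A (dnu/dmu) dmu = integral_0^1 (2x + 3) dx
Step 1: Antiderivative F(x) = (2/2)x^2 + 3x
Step 2: F(1) = (2/2)*1^2 + 3*1 = 1 + 3 = 4
Step 3: F(0) = (2/2)*0^2 + 3*0 = 0.0 + 0 = 0.0
Step 4: nu([0,1]) = F(1) - F(0) = 4 - 0.0 = 4


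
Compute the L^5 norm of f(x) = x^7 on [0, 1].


Step 1: ||f||_5 = (integral_0^1 |x^7|^5 dx)^(1/5)
     = (integral_0^1 x^35 dx)^(1/5)
Step 2: integral_0^1 x^35 dx = [x^36/(36)] from 0 to 1 = 1^36/36
     = 1/36 = 0.027778
Step 3: ||f||_5 = (0.027778)^(1/5) = 0.488359


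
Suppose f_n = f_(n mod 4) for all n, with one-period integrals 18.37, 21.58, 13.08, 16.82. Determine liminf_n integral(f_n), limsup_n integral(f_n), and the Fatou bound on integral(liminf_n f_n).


The sequence (integral(f_n)) is periodic with period 4, repeating the values 18.37, 21.58, 13.08, 16.82 indefinitely.
Step 1: For a periodic sequence, every tail (a_m, a_(m+1), ...) contains all 4 period values infinitely often.
Step 2: Hence inf of every tail = min of the period values = min(18.37, 21.58, 13.08, 16.82) = 13.08.
        liminf_n integral(f_n) = sup over m of (inf of tail from m) = 13.08.
Step 3: Similarly sup of every tail = max of the period values = 21.58.
        limsup_n integral(f_n) = 21.58.
Step 4: Fatou's lemma: integral(liminf_n f_n) <= liminf_n integral(f_n) = 13.08.
        So the integral of the pointwise liminf is at most 13.08.


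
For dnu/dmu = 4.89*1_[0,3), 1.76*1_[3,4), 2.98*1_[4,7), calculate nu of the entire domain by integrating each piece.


Integrate each piece of the Radon-Nikodym derivative:
Step 1: integral_0^3 4.89 dx = 4.89*(3-0) = 4.89*3 = 14.67
Step 2: integral_3^4 1.76 dx = 1.76*(4-3) = 1.76*1 = 1.76
Step 3: integral_4^7 2.98 dx = 2.98*(7-4) = 2.98*3 = 8.94
Total: 14.67 + 1.76 + 8.94 = 25.37


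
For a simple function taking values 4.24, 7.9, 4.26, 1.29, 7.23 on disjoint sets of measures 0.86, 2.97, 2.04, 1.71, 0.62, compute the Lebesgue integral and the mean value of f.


Step 1: Integral = sum(value_i * measure_i)
= 4.24*0.86 + 7.9*2.97 + 4.26*2.04 + 1.29*1.71 + 7.23*0.62
= 3.6464 + 23.463 + 8.6904 + 2.2059 + 4.4826
= 42.4883
Step 2: Total measure of domain = 0.86 + 2.97 + 2.04 + 1.71 + 0.62 = 8.2
Step 3: Average value = 42.4883 / 8.2 = 5.1815


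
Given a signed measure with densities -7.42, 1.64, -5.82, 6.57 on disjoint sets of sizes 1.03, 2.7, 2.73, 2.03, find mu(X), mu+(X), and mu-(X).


Step 1: Compute signed measure on each set:
  Set 1: -7.42 * 1.03 = -7.6426
  Set 2: 1.64 * 2.7 = 4.428
  Set 3: -5.82 * 2.73 = -15.8886
  Set 4: 6.57 * 2.03 = 13.3371
Step 2: Total signed measure = (-7.6426) + (4.428) + (-15.8886) + (13.3371)
     = -5.7661
Step 3: Positive part mu+(X) = sum of positive contributions = 17.7651
Step 4: Negative part mu-(X) = |sum of negative contributions| = 23.5312


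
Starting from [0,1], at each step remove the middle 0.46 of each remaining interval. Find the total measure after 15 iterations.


Step 1: At each step, fraction remaining = 1 - 0.46 = 0.54
Step 2: After 15 steps, measure = (0.54)^15
Result = 9.680692e-05


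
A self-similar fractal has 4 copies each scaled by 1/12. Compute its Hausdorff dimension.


For a self-similar set with N copies scaled by 1/r:
dim_H = log(N)/log(r) = log(4)/log(12)
= 1.386294/2.484907
= 0.557886


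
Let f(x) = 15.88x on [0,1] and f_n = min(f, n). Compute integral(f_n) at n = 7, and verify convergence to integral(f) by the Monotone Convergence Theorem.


f(x) = 15.88x on [0,1]; f_n(x) = min(15.88x, n). At n = 7:
Step 1: f(x) reaches 7 at x = 7/15.88 = 0.440806
Step 2: integral(f_7) = integral(15.88x, 0, 0.440806) + integral(7, 0.440806, 1)
       = 15.88*0.440806^2/2 + 7*(1 - 0.440806)
       = 1.542821 + 3.914358
       = 5.457179
Step 3: As n -> infinity, f_n increases to f, so by MCT integral(f_n) -> integral(f) = 15.88/2 = 7.94.
Convergence: integral(f_7) = 5.457179 -> 7.94 as n -> infinity


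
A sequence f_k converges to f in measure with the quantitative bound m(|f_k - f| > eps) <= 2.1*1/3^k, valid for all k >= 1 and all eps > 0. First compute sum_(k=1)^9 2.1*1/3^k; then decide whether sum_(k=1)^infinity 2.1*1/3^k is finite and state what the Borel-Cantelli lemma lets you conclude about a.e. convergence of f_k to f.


Step 1: List the terms 2.1*1/3^k for k = 1 to 9:
  k=1: 0.7
  k=2: 0.233333
  k=3: 0.077778
  k=4: 0.025926
  k=5: 0.008642
  k=6: 0.002881
  k=7: 9.602195e-04
  k=8: 3.200732e-04
  k=9: 1.066911e-04
Step 2: Partial sum = 0.7 + 0.233333 + 0.077778 + 0.025926 + 0.008642 + 0.002881 + 9.602195e-04 + 3.200732e-04 + 1.066911e-04
     = 1.049947
Step 3: The full series sum_(k>=1) 2.1*1/3^k converges (geometric series with ratio 1/3 < 1; a constant multiple of a convergent series converges).
Step 4: Fix eps > 0. Since sum_k m(|f_k - f| > eps) < infinity, the Borel-Cantelli lemma gives
        m(limsup_k {|f_k - f| > eps}) = 0, i.e. for a.e. x, |f_k(x) - f(x)| <= eps for all large k.
        Applying this with eps = 1/j for j = 1, 2, ... and intersecting the countably many full-measure sets,
        for a.e. x we get limsup_k |f_k(x) - f(x)| <= 1/j for every j, hence f_k -> f almost everywhere.
Conclusion: series converges; Borel-Cantelli yields f_k -> f a.e.


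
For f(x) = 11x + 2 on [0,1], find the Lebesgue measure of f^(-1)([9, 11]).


f^(-1)([9, 11]) = {x : 9 <= 11x + 2 <= 11}
Solving: (9 - 2)/11 <= x <= (11 - 2)/11
= [0.636364, 0.818182]
Intersecting with [0,1]: [0.636364, 0.818182]
Measure = 0.818182 - 0.636364 = 0.181818


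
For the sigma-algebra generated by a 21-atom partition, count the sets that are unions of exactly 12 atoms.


Each element of F is a union of some subset of the 21 atoms.
Elements that are unions of exactly 12 atoms correspond to 12-element subsets of the 21 atoms.
Count = C(21, 12) = 21! / (12! * 9!) = 293930.


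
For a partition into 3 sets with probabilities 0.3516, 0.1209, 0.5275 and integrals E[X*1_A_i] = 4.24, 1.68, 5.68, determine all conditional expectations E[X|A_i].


For each cell A_i: E[X|A_i] = E[X*1_A_i] / P(A_i)
Step 1: E[X|A_1] = 4.24 / 0.3516 = 12.059158
Step 2: E[X|A_2] = 1.68 / 0.1209 = 13.895782
Step 3: E[X|A_3] = 5.68 / 0.5275 = 10.767773
Verification: E[X] = sum E[X*1_A_i] = 4.24 + 1.68 + 5.68 = 11.6


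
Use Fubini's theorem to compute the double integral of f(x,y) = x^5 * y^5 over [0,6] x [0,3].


By Fubini's theorem, the double integral factors as a product of single integrals:
Step 1: integral_0^6 x^5 dx = [x^6/6] from 0 to 6
     = 6^6/6 = 7776
Step 2: integral_0^3 y^5 dy = [y^6/6] from 0 to 3
     = 3^6/6 = 121.5
Step 3: Double integral = 7776 * 121.5 = 944784


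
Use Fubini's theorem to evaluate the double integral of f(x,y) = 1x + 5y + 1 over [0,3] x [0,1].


By Fubini, integrate in x first, then y.
Step 1: Fix y, integrate over x in [0,3]:
  integral(1x + 5y + 1, x=0..3)
  = 1*(3^2 - 0^2)/2 + (5y + 1)*(3 - 0)
  = 4.5 + (5y + 1)*3
  = 4.5 + 15y + 3
  = 7.5 + 15y
Step 2: Integrate over y in [0,1]:
  integral(7.5 + 15y, y=0..1)
  = 7.5*1 + 15*(1^2 - 0^2)/2
  = 7.5 + 7.5
  = 15


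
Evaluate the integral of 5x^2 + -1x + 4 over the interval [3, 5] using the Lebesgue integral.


The Lebesgue integral of a Riemann-integrable function agrees with the Riemann integral.
Antiderivative F(x) = (5/3)x^3 + (-1/2)x^2 + 4x
F(5) = (5/3)*5^3 + (-1/2)*5^2 + 4*5
     = (5/3)*125 + (-1/2)*25 + 4*5
     = 208.333333 + -12.5 + 20
     = 215.833333
F(3) = 52.5
Integral = F(5) - F(3) = 215.833333 - 52.5 = 163.333333


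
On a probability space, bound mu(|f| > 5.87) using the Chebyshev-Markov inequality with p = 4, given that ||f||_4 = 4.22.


Chebyshev/Markov inequality: mu(|f| > eps) <= (||f||_p / eps)^p
Step 1: ||f||_4 / eps = 4.22 / 5.87 = 0.71891
Step 2: Raise to power p = 4:
  (0.71891)^4 = 0.267114
Step 3: Therefore mu(|f| > 5.87) <= 0.267114


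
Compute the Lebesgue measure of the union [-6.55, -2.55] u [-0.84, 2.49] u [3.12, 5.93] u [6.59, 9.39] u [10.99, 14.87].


For pairwise disjoint intervals, m(union) = sum of lengths.
= (-2.55 - -6.55) + (2.49 - -0.84) + (5.93 - 3.12) + (9.39 - 6.59) + (14.87 - 10.99)
= 4 + 3.33 + 2.81 + 2.8 + 3.88
= 16.82


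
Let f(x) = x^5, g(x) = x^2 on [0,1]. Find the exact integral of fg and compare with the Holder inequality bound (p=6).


Step 1: Exact integral of f*g = integral(x^7, 0, 1) = 1/8
     = 0.125
Step 2: Holder bound with p=6, q=1.2:
  ||f||_p = (integral x^30 dx)^(1/6) = (1/31)^(1/6) = 0.564209
  ||g||_q = (integral x^2.4 dx)^(1/1.2) = (1/3.4)^(1/1.2) = 0.360662
Step 3: Holder bound = ||f||_p * ||g||_q = 0.564209 * 0.360662 = 0.203489
Verification: 0.125 <= 0.203489 (Holder holds)


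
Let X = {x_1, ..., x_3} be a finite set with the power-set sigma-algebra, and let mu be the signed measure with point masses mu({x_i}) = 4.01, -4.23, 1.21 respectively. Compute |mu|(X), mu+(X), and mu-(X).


Step 1: Every measurable set is a union of atoms (the cells / points), so a Hahn decomposition is
  obtained by grouping atoms by sign: P = union of atoms with mu > 0, N = union of the remaining atoms.
  Atoms in P (indices): 1, 3;  atoms in N (indices): 2
  Positive values: 4.01, 1.21
  Negative values: -4.23
Step 2: mu+(X) = mu(P) = sum of positive atom values = 5.22
Step 3: mu-(X) = -mu(N) = sum of |negative atom values| = 4.23
Step 4: |mu|(X) = mu+(X) + mu-(X) = 5.22 + 4.23 = 9.45


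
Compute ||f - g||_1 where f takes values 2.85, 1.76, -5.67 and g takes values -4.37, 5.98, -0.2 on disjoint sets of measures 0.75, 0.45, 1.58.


Step 1: Compute differences f_i - g_i:
  2.85 - -4.37 = 7.22
  1.76 - 5.98 = -4.22
  -5.67 - -0.2 = -5.47
Step 2: Compute |diff|^1 * measure for each set:
  |7.22|^1 * 0.75 = 7.22 * 0.75 = 5.415
  |-4.22|^1 * 0.45 = 4.22 * 0.45 = 1.899
  |-5.47|^1 * 1.58 = 5.47 * 1.58 = 8.6426
Step 3: Sum = 15.9566
Step 4: ||f-g||_1 = (15.9566)^(1/1) = 15.9566


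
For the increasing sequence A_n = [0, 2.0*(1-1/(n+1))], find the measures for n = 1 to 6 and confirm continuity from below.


By continuity of measure from below: if A_n increases to A, then m(A_n) -> m(A).
Here A = [0, 2.0], so m(A) = 2
Step 1: a_1 = 2.0*(1 - 1/2) = 1, m(A_1) = 1
Step 2: a_2 = 2.0*(1 - 1/3) = 1.3333, m(A_2) = 1.3333
Step 3: a_3 = 2.0*(1 - 1/4) = 1.5, m(A_3) = 1.5
Step 4: a_4 = 2.0*(1 - 1/5) = 1.6, m(A_4) = 1.6
Step 5: a_5 = 2.0*(1 - 1/6) = 1.6667, m(A_5) = 1.6667
Step 6: a_6 = 2.0*(1 - 1/7) = 1.7143, m(A_6) = 1.7143
Limit: m(A_n) -> m([0,2.0]) = 2


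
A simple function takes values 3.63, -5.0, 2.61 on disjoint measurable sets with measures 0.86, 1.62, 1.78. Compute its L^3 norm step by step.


Step 1: Compute |f_i|^3 for each value:
  |3.63|^3 = 47.832147
  |-5.0|^3 = 125
  |2.61|^3 = 17.779581
Step 2: Multiply by measures and sum:
  47.832147 * 0.86 = 41.135646
  125 * 1.62 = 202.5
  17.779581 * 1.78 = 31.647654
Sum = 41.135646 + 202.5 + 31.647654 = 275.283301
Step 3: Take the p-th root:
||f||_3 = (275.283301)^(1/3) = 6.50519


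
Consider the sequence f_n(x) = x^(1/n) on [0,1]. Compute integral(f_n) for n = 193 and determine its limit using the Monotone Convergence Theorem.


At n = 193: f_193(x) = x^(1/193).
Step 1: integral(x^(1/193), 0, 1) = [x^(1/193+1) / (1/193+1)] from 0 to 1
     = 1 / (1/193 + 1) = 1 / ((193+1)/193) = 193/(193+1)
     = 193/194 = 0.994845
Step 2: As n -> infinity, f_n(x) = x^(1/n) -> 1 for x in (0,1], and f_n is increasing in n.
By MCT, lim_n integral(f_n) = integral(lim_n f_n) = integral(1, 0, 1) = 1.
Step 3: Verify convergence: 193/194 = 0.994845 -> 1


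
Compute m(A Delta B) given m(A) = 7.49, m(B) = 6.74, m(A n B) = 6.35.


m(A Delta B) = m(A) + m(B) - 2*m(A n B)
= 7.49 + 6.74 - 2*6.35
= 7.49 + 6.74 - 12.7
= 1.53


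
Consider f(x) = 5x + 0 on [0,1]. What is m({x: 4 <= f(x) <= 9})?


f^(-1)([4, 9]) = {x : 4 <= 5x + 0 <= 9}
Solving: (4 - 0)/5 <= x <= (9 - 0)/5
= [0.8, 1.8]
Intersecting with [0,1]: [0.8, 1]
Measure = 1 - 0.8 = 0.2


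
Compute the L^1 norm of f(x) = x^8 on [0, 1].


Step 1: ||f||_1 = (integral_0^1 |x^8|^1 dx)^(1/1)
     = (integral_0^1 x^8 dx)^(1/1)
Step 2: integral_0^1 x^8 dx = [x^9/(9)] from 0 to 1 = 1^9/9
     = 1/9 = 0.111111
Step 3: ||f||_1 = (0.111111)^(1/1) = 0.111111


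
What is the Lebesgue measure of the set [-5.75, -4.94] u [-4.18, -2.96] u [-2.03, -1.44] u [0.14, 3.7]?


For pairwise disjoint intervals, m(union) = sum of lengths.
= (-4.94 - -5.75) + (-2.96 - -4.18) + (-1.44 - -2.03) + (3.7 - 0.14)
= 0.81 + 1.22 + 0.59 + 3.56
= 6.18


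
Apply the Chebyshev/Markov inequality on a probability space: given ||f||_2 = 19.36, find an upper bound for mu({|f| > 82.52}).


Chebyshev/Markov inequality: mu(|f| > eps) <= (||f||_p / eps)^p
Step 1: ||f||_2 / eps = 19.36 / 82.52 = 0.23461
Step 2: Raise to power p = 2:
  (0.23461)^2 = 0.055042
Step 3: Therefore mu(|f| > 82.52) <= 0.055042


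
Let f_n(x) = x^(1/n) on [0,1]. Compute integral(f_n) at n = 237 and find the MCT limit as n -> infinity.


At n = 237: f_237(x) = x^(1/237).
Step 1: integral(x^(1/237), 0, 1) = [x^(1/237+1) / (1/237+1)] from 0 to 1
     = 1 / (1/237 + 1) = 1 / ((237+1)/237) = 237/(237+1)
     = 237/238 = 0.995798
Step 2: As n -> infinity, f_n(x) = x^(1/n) -> 1 for x in (0,1], and f_n is increasing in n.
By MCT, lim_n integral(f_n) = integral(lim_n f_n) = integral(1, 0, 1) = 1.
Step 3: Verify convergence: 237/238 = 0.995798 -> 1
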